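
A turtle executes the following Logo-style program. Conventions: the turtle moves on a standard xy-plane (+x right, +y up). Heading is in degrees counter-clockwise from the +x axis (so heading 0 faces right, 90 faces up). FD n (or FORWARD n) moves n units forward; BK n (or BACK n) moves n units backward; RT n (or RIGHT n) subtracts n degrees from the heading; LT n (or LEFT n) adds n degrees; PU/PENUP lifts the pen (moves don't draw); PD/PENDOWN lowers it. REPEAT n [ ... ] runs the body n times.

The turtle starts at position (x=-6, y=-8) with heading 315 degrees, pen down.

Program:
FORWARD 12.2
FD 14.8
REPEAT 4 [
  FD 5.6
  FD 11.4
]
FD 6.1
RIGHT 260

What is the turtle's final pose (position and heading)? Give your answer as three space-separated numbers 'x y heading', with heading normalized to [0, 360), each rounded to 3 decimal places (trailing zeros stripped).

Executing turtle program step by step:
Start: pos=(-6,-8), heading=315, pen down
FD 12.2: (-6,-8) -> (2.627,-16.627) [heading=315, draw]
FD 14.8: (2.627,-16.627) -> (13.092,-27.092) [heading=315, draw]
REPEAT 4 [
  -- iteration 1/4 --
  FD 5.6: (13.092,-27.092) -> (17.052,-31.052) [heading=315, draw]
  FD 11.4: (17.052,-31.052) -> (25.113,-39.113) [heading=315, draw]
  -- iteration 2/4 --
  FD 5.6: (25.113,-39.113) -> (29.072,-43.072) [heading=315, draw]
  FD 11.4: (29.072,-43.072) -> (37.134,-51.134) [heading=315, draw]
  -- iteration 3/4 --
  FD 5.6: (37.134,-51.134) -> (41.093,-55.093) [heading=315, draw]
  FD 11.4: (41.093,-55.093) -> (49.154,-63.154) [heading=315, draw]
  -- iteration 4/4 --
  FD 5.6: (49.154,-63.154) -> (53.114,-67.114) [heading=315, draw]
  FD 11.4: (53.114,-67.114) -> (61.175,-75.175) [heading=315, draw]
]
FD 6.1: (61.175,-75.175) -> (65.488,-79.488) [heading=315, draw]
RT 260: heading 315 -> 55
Final: pos=(65.488,-79.488), heading=55, 11 segment(s) drawn

Answer: 65.488 -79.488 55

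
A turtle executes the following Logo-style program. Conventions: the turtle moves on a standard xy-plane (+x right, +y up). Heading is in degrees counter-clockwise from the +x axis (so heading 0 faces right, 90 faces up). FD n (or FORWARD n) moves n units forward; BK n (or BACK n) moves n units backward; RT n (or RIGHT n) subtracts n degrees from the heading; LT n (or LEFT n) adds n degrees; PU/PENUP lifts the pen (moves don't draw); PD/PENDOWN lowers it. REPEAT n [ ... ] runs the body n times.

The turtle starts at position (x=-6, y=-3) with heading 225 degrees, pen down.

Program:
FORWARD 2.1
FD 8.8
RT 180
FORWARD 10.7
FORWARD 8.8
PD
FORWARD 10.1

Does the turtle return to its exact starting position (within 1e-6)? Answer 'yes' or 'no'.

Answer: no

Derivation:
Executing turtle program step by step:
Start: pos=(-6,-3), heading=225, pen down
FD 2.1: (-6,-3) -> (-7.485,-4.485) [heading=225, draw]
FD 8.8: (-7.485,-4.485) -> (-13.707,-10.707) [heading=225, draw]
RT 180: heading 225 -> 45
FD 10.7: (-13.707,-10.707) -> (-6.141,-3.141) [heading=45, draw]
FD 8.8: (-6.141,-3.141) -> (0.081,3.081) [heading=45, draw]
PD: pen down
FD 10.1: (0.081,3.081) -> (7.223,10.223) [heading=45, draw]
Final: pos=(7.223,10.223), heading=45, 5 segment(s) drawn

Start position: (-6, -3)
Final position: (7.223, 10.223)
Distance = 18.7; >= 1e-6 -> NOT closed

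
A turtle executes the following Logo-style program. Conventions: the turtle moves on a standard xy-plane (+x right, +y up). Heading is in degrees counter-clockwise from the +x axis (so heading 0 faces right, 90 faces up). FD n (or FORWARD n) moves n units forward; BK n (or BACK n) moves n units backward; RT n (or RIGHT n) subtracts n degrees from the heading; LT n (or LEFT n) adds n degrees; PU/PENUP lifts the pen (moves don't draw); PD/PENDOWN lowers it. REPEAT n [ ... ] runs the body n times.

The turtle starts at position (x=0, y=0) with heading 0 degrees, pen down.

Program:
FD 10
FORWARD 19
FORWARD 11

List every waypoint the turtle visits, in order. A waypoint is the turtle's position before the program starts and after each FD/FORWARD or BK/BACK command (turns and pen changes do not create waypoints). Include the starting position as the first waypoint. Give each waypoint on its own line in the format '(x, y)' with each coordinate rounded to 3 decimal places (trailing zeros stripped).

Executing turtle program step by step:
Start: pos=(0,0), heading=0, pen down
FD 10: (0,0) -> (10,0) [heading=0, draw]
FD 19: (10,0) -> (29,0) [heading=0, draw]
FD 11: (29,0) -> (40,0) [heading=0, draw]
Final: pos=(40,0), heading=0, 3 segment(s) drawn
Waypoints (4 total):
(0, 0)
(10, 0)
(29, 0)
(40, 0)

Answer: (0, 0)
(10, 0)
(29, 0)
(40, 0)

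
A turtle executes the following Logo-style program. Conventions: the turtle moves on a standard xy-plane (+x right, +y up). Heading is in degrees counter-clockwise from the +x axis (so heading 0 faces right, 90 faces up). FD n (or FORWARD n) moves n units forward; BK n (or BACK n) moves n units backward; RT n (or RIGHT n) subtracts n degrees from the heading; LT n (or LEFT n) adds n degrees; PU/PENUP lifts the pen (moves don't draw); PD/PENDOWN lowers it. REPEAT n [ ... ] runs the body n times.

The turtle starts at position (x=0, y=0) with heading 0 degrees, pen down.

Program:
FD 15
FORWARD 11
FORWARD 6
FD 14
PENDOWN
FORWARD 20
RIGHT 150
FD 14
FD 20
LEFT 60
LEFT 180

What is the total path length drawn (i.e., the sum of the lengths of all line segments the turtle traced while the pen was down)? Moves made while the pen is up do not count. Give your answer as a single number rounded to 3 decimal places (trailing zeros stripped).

Executing turtle program step by step:
Start: pos=(0,0), heading=0, pen down
FD 15: (0,0) -> (15,0) [heading=0, draw]
FD 11: (15,0) -> (26,0) [heading=0, draw]
FD 6: (26,0) -> (32,0) [heading=0, draw]
FD 14: (32,0) -> (46,0) [heading=0, draw]
PD: pen down
FD 20: (46,0) -> (66,0) [heading=0, draw]
RT 150: heading 0 -> 210
FD 14: (66,0) -> (53.876,-7) [heading=210, draw]
FD 20: (53.876,-7) -> (36.555,-17) [heading=210, draw]
LT 60: heading 210 -> 270
LT 180: heading 270 -> 90
Final: pos=(36.555,-17), heading=90, 7 segment(s) drawn

Segment lengths:
  seg 1: (0,0) -> (15,0), length = 15
  seg 2: (15,0) -> (26,0), length = 11
  seg 3: (26,0) -> (32,0), length = 6
  seg 4: (32,0) -> (46,0), length = 14
  seg 5: (46,0) -> (66,0), length = 20
  seg 6: (66,0) -> (53.876,-7), length = 14
  seg 7: (53.876,-7) -> (36.555,-17), length = 20
Total = 100

Answer: 100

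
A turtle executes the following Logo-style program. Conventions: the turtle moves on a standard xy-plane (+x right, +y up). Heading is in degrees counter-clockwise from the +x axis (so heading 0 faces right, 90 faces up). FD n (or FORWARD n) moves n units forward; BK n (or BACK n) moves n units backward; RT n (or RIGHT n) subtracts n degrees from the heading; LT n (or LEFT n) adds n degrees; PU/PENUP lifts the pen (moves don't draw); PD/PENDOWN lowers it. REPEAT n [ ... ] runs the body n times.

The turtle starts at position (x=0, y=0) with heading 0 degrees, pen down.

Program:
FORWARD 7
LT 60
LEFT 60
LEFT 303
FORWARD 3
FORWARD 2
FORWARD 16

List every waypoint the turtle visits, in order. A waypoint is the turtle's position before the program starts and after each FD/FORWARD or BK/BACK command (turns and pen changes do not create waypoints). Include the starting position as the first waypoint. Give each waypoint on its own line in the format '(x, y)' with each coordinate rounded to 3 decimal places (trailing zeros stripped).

Executing turtle program step by step:
Start: pos=(0,0), heading=0, pen down
FD 7: (0,0) -> (7,0) [heading=0, draw]
LT 60: heading 0 -> 60
LT 60: heading 60 -> 120
LT 303: heading 120 -> 63
FD 3: (7,0) -> (8.362,2.673) [heading=63, draw]
FD 2: (8.362,2.673) -> (9.27,4.455) [heading=63, draw]
FD 16: (9.27,4.455) -> (16.534,18.711) [heading=63, draw]
Final: pos=(16.534,18.711), heading=63, 4 segment(s) drawn
Waypoints (5 total):
(0, 0)
(7, 0)
(8.362, 2.673)
(9.27, 4.455)
(16.534, 18.711)

Answer: (0, 0)
(7, 0)
(8.362, 2.673)
(9.27, 4.455)
(16.534, 18.711)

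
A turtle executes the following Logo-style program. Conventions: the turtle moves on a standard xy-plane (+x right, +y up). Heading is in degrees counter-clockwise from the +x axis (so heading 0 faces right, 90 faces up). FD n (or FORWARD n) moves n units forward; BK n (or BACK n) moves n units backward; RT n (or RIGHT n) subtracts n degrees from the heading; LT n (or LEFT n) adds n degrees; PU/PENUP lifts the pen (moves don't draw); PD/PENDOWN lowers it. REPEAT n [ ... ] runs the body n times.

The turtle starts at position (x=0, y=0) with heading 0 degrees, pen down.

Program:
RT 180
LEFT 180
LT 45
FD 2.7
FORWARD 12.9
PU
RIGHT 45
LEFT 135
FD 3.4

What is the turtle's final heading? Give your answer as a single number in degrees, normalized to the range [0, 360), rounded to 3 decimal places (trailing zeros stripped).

Answer: 135

Derivation:
Executing turtle program step by step:
Start: pos=(0,0), heading=0, pen down
RT 180: heading 0 -> 180
LT 180: heading 180 -> 0
LT 45: heading 0 -> 45
FD 2.7: (0,0) -> (1.909,1.909) [heading=45, draw]
FD 12.9: (1.909,1.909) -> (11.031,11.031) [heading=45, draw]
PU: pen up
RT 45: heading 45 -> 0
LT 135: heading 0 -> 135
FD 3.4: (11.031,11.031) -> (8.627,13.435) [heading=135, move]
Final: pos=(8.627,13.435), heading=135, 2 segment(s) drawn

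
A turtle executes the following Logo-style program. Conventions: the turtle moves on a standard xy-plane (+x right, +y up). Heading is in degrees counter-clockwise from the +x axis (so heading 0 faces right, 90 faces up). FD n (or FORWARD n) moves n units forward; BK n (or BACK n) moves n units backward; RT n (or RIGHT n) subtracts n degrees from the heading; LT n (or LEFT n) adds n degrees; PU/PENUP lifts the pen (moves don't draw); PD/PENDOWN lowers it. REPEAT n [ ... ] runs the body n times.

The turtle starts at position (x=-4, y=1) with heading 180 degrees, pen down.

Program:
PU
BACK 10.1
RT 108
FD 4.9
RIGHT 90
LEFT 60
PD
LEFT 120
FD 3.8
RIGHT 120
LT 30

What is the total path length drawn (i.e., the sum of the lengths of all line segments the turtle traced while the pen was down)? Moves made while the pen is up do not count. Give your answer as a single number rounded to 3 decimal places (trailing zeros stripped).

Answer: 3.8

Derivation:
Executing turtle program step by step:
Start: pos=(-4,1), heading=180, pen down
PU: pen up
BK 10.1: (-4,1) -> (6.1,1) [heading=180, move]
RT 108: heading 180 -> 72
FD 4.9: (6.1,1) -> (7.614,5.66) [heading=72, move]
RT 90: heading 72 -> 342
LT 60: heading 342 -> 42
PD: pen down
LT 120: heading 42 -> 162
FD 3.8: (7.614,5.66) -> (4,6.834) [heading=162, draw]
RT 120: heading 162 -> 42
LT 30: heading 42 -> 72
Final: pos=(4,6.834), heading=72, 1 segment(s) drawn

Segment lengths:
  seg 1: (7.614,5.66) -> (4,6.834), length = 3.8
Total = 3.8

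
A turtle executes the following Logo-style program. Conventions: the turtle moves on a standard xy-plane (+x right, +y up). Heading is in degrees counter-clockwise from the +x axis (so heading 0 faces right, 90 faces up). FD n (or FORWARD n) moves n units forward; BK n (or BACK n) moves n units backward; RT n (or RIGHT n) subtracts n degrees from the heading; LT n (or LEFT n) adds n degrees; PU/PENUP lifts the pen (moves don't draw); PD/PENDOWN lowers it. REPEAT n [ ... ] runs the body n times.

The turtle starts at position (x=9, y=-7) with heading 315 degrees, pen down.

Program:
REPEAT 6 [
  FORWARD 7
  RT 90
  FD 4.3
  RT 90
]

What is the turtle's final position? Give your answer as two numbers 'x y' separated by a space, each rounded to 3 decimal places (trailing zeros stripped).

Answer: 9 -7

Derivation:
Executing turtle program step by step:
Start: pos=(9,-7), heading=315, pen down
REPEAT 6 [
  -- iteration 1/6 --
  FD 7: (9,-7) -> (13.95,-11.95) [heading=315, draw]
  RT 90: heading 315 -> 225
  FD 4.3: (13.95,-11.95) -> (10.909,-14.99) [heading=225, draw]
  RT 90: heading 225 -> 135
  -- iteration 2/6 --
  FD 7: (10.909,-14.99) -> (5.959,-10.041) [heading=135, draw]
  RT 90: heading 135 -> 45
  FD 4.3: (5.959,-10.041) -> (9,-7) [heading=45, draw]
  RT 90: heading 45 -> 315
  -- iteration 3/6 --
  FD 7: (9,-7) -> (13.95,-11.95) [heading=315, draw]
  RT 90: heading 315 -> 225
  FD 4.3: (13.95,-11.95) -> (10.909,-14.99) [heading=225, draw]
  RT 90: heading 225 -> 135
  -- iteration 4/6 --
  FD 7: (10.909,-14.99) -> (5.959,-10.041) [heading=135, draw]
  RT 90: heading 135 -> 45
  FD 4.3: (5.959,-10.041) -> (9,-7) [heading=45, draw]
  RT 90: heading 45 -> 315
  -- iteration 5/6 --
  FD 7: (9,-7) -> (13.95,-11.95) [heading=315, draw]
  RT 90: heading 315 -> 225
  FD 4.3: (13.95,-11.95) -> (10.909,-14.99) [heading=225, draw]
  RT 90: heading 225 -> 135
  -- iteration 6/6 --
  FD 7: (10.909,-14.99) -> (5.959,-10.041) [heading=135, draw]
  RT 90: heading 135 -> 45
  FD 4.3: (5.959,-10.041) -> (9,-7) [heading=45, draw]
  RT 90: heading 45 -> 315
]
Final: pos=(9,-7), heading=315, 12 segment(s) drawn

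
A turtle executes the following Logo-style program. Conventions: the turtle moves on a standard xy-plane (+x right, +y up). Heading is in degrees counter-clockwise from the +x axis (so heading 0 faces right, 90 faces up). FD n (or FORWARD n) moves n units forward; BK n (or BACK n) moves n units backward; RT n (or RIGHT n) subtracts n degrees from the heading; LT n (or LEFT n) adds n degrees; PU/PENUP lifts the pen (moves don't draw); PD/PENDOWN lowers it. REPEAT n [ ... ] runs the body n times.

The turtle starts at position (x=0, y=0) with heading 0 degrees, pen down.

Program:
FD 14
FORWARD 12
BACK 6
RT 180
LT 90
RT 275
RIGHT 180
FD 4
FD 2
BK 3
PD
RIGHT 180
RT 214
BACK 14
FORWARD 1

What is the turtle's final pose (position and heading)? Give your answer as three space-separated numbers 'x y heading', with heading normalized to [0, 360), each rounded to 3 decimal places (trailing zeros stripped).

Executing turtle program step by step:
Start: pos=(0,0), heading=0, pen down
FD 14: (0,0) -> (14,0) [heading=0, draw]
FD 12: (14,0) -> (26,0) [heading=0, draw]
BK 6: (26,0) -> (20,0) [heading=0, draw]
RT 180: heading 0 -> 180
LT 90: heading 180 -> 270
RT 275: heading 270 -> 355
RT 180: heading 355 -> 175
FD 4: (20,0) -> (16.015,0.349) [heading=175, draw]
FD 2: (16.015,0.349) -> (14.023,0.523) [heading=175, draw]
BK 3: (14.023,0.523) -> (17.011,0.261) [heading=175, draw]
PD: pen down
RT 180: heading 175 -> 355
RT 214: heading 355 -> 141
BK 14: (17.011,0.261) -> (27.891,-8.549) [heading=141, draw]
FD 1: (27.891,-8.549) -> (27.114,-7.92) [heading=141, draw]
Final: pos=(27.114,-7.92), heading=141, 8 segment(s) drawn

Answer: 27.114 -7.92 141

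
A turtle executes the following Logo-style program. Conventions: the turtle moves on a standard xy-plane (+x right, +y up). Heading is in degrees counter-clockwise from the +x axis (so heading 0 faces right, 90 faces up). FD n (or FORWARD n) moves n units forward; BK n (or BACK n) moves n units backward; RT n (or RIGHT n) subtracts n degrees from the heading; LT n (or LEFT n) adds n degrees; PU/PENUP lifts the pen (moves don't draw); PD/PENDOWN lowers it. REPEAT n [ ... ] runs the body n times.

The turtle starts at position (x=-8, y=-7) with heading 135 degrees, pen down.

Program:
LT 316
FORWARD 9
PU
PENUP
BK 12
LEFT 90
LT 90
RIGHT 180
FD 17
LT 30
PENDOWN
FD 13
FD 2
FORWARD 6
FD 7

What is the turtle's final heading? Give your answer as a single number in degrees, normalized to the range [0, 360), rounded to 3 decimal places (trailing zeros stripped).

Answer: 121

Derivation:
Executing turtle program step by step:
Start: pos=(-8,-7), heading=135, pen down
LT 316: heading 135 -> 91
FD 9: (-8,-7) -> (-8.157,1.999) [heading=91, draw]
PU: pen up
PU: pen up
BK 12: (-8.157,1.999) -> (-7.948,-10) [heading=91, move]
LT 90: heading 91 -> 181
LT 90: heading 181 -> 271
RT 180: heading 271 -> 91
FD 17: (-7.948,-10) -> (-8.244,6.998) [heading=91, move]
LT 30: heading 91 -> 121
PD: pen down
FD 13: (-8.244,6.998) -> (-14.94,18.141) [heading=121, draw]
FD 2: (-14.94,18.141) -> (-15.97,19.855) [heading=121, draw]
FD 6: (-15.97,19.855) -> (-19.06,24.998) [heading=121, draw]
FD 7: (-19.06,24.998) -> (-22.665,30.999) [heading=121, draw]
Final: pos=(-22.665,30.999), heading=121, 5 segment(s) drawn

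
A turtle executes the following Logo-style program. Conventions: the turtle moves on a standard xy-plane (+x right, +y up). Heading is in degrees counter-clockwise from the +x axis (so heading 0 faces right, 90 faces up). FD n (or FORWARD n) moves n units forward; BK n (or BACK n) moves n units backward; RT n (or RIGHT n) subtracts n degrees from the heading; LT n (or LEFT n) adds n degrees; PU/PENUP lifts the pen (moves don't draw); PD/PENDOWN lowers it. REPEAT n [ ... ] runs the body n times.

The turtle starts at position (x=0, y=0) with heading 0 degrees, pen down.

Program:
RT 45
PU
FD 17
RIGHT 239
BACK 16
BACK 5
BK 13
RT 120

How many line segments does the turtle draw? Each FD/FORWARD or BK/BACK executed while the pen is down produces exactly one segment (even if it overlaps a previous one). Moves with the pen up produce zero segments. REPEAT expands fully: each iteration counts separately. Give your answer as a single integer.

Executing turtle program step by step:
Start: pos=(0,0), heading=0, pen down
RT 45: heading 0 -> 315
PU: pen up
FD 17: (0,0) -> (12.021,-12.021) [heading=315, move]
RT 239: heading 315 -> 76
BK 16: (12.021,-12.021) -> (8.15,-27.546) [heading=76, move]
BK 5: (8.15,-27.546) -> (6.94,-32.397) [heading=76, move]
BK 13: (6.94,-32.397) -> (3.795,-45.011) [heading=76, move]
RT 120: heading 76 -> 316
Final: pos=(3.795,-45.011), heading=316, 0 segment(s) drawn
Segments drawn: 0

Answer: 0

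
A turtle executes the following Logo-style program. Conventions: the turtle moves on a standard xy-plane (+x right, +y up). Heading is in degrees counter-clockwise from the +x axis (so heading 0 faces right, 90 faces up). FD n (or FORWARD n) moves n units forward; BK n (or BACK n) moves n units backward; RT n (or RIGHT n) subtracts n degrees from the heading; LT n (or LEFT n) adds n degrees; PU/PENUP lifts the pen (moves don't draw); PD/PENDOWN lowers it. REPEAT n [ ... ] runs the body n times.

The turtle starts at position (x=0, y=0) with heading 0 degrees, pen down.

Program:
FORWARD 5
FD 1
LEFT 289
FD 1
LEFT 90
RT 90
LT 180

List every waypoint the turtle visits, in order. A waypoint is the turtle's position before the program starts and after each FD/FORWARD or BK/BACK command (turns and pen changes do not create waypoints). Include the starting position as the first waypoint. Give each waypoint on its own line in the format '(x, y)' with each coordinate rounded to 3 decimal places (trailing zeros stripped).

Answer: (0, 0)
(5, 0)
(6, 0)
(6.326, -0.946)

Derivation:
Executing turtle program step by step:
Start: pos=(0,0), heading=0, pen down
FD 5: (0,0) -> (5,0) [heading=0, draw]
FD 1: (5,0) -> (6,0) [heading=0, draw]
LT 289: heading 0 -> 289
FD 1: (6,0) -> (6.326,-0.946) [heading=289, draw]
LT 90: heading 289 -> 19
RT 90: heading 19 -> 289
LT 180: heading 289 -> 109
Final: pos=(6.326,-0.946), heading=109, 3 segment(s) drawn
Waypoints (4 total):
(0, 0)
(5, 0)
(6, 0)
(6.326, -0.946)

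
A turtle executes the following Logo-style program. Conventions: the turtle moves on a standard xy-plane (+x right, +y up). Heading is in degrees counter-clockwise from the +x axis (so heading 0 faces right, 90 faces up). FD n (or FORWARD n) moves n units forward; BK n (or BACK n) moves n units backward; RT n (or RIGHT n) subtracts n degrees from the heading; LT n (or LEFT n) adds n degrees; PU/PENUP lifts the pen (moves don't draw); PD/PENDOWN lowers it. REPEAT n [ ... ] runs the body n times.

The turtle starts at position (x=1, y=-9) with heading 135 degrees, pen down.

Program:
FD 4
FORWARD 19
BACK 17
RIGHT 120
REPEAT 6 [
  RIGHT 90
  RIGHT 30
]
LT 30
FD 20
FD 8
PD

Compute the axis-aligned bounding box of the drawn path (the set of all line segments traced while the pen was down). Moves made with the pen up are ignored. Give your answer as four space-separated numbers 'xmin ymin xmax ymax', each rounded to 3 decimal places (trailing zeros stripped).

Answer: -15.263 -9 16.556 15.042

Derivation:
Executing turtle program step by step:
Start: pos=(1,-9), heading=135, pen down
FD 4: (1,-9) -> (-1.828,-6.172) [heading=135, draw]
FD 19: (-1.828,-6.172) -> (-15.263,7.263) [heading=135, draw]
BK 17: (-15.263,7.263) -> (-3.243,-4.757) [heading=135, draw]
RT 120: heading 135 -> 15
REPEAT 6 [
  -- iteration 1/6 --
  RT 90: heading 15 -> 285
  RT 30: heading 285 -> 255
  -- iteration 2/6 --
  RT 90: heading 255 -> 165
  RT 30: heading 165 -> 135
  -- iteration 3/6 --
  RT 90: heading 135 -> 45
  RT 30: heading 45 -> 15
  -- iteration 4/6 --
  RT 90: heading 15 -> 285
  RT 30: heading 285 -> 255
  -- iteration 5/6 --
  RT 90: heading 255 -> 165
  RT 30: heading 165 -> 135
  -- iteration 6/6 --
  RT 90: heading 135 -> 45
  RT 30: heading 45 -> 15
]
LT 30: heading 15 -> 45
FD 20: (-3.243,-4.757) -> (10.899,9.385) [heading=45, draw]
FD 8: (10.899,9.385) -> (16.556,15.042) [heading=45, draw]
PD: pen down
Final: pos=(16.556,15.042), heading=45, 5 segment(s) drawn

Segment endpoints: x in {-15.263, -3.243, -1.828, 1, 10.899, 16.556}, y in {-9, -6.172, -4.757, 7.263, 9.385, 15.042}
xmin=-15.263, ymin=-9, xmax=16.556, ymax=15.042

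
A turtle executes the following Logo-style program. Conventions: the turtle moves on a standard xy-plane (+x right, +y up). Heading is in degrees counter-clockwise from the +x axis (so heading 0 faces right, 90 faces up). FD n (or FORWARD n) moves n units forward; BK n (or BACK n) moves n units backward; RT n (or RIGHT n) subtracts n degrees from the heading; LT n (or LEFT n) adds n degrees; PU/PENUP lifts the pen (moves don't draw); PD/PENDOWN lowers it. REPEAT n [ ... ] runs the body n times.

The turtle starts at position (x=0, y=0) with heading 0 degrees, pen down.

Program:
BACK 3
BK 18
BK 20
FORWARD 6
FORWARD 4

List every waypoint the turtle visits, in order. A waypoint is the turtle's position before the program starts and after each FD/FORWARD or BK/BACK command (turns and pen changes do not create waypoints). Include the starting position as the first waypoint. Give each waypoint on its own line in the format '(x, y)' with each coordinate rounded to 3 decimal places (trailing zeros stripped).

Answer: (0, 0)
(-3, 0)
(-21, 0)
(-41, 0)
(-35, 0)
(-31, 0)

Derivation:
Executing turtle program step by step:
Start: pos=(0,0), heading=0, pen down
BK 3: (0,0) -> (-3,0) [heading=0, draw]
BK 18: (-3,0) -> (-21,0) [heading=0, draw]
BK 20: (-21,0) -> (-41,0) [heading=0, draw]
FD 6: (-41,0) -> (-35,0) [heading=0, draw]
FD 4: (-35,0) -> (-31,0) [heading=0, draw]
Final: pos=(-31,0), heading=0, 5 segment(s) drawn
Waypoints (6 total):
(0, 0)
(-3, 0)
(-21, 0)
(-41, 0)
(-35, 0)
(-31, 0)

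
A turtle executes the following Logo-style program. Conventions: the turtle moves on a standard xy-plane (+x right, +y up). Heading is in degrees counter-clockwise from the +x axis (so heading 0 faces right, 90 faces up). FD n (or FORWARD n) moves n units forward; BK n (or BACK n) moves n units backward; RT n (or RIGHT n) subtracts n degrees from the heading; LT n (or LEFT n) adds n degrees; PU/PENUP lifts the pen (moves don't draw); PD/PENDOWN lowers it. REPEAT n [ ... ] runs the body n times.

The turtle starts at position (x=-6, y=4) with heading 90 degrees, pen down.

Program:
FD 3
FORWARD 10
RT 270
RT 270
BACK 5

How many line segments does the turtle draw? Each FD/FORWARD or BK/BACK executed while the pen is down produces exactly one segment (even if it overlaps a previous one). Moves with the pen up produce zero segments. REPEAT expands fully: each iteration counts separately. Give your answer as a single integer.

Answer: 3

Derivation:
Executing turtle program step by step:
Start: pos=(-6,4), heading=90, pen down
FD 3: (-6,4) -> (-6,7) [heading=90, draw]
FD 10: (-6,7) -> (-6,17) [heading=90, draw]
RT 270: heading 90 -> 180
RT 270: heading 180 -> 270
BK 5: (-6,17) -> (-6,22) [heading=270, draw]
Final: pos=(-6,22), heading=270, 3 segment(s) drawn
Segments drawn: 3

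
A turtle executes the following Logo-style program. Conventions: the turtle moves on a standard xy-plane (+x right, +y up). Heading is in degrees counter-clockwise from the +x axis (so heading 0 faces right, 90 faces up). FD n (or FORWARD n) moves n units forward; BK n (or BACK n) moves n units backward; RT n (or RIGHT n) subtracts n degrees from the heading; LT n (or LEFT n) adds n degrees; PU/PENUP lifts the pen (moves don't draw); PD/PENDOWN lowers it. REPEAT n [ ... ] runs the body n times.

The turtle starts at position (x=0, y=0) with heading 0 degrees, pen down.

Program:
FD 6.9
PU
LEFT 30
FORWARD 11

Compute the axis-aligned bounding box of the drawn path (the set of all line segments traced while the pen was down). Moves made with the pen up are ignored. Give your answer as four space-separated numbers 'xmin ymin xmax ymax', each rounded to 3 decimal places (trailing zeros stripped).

Executing turtle program step by step:
Start: pos=(0,0), heading=0, pen down
FD 6.9: (0,0) -> (6.9,0) [heading=0, draw]
PU: pen up
LT 30: heading 0 -> 30
FD 11: (6.9,0) -> (16.426,5.5) [heading=30, move]
Final: pos=(16.426,5.5), heading=30, 1 segment(s) drawn

Segment endpoints: x in {0, 6.9}, y in {0}
xmin=0, ymin=0, xmax=6.9, ymax=0

Answer: 0 0 6.9 0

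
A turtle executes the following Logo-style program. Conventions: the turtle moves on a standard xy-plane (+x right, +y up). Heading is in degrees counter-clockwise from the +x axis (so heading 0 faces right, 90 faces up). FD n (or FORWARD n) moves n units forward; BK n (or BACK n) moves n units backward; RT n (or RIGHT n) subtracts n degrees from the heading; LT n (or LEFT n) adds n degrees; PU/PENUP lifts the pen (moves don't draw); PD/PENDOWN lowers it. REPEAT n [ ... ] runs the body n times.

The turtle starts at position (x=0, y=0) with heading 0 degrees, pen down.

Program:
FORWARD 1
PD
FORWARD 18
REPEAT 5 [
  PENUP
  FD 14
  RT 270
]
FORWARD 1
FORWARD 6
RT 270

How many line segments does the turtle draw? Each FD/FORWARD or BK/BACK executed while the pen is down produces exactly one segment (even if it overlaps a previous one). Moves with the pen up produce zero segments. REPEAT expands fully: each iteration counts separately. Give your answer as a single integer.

Answer: 2

Derivation:
Executing turtle program step by step:
Start: pos=(0,0), heading=0, pen down
FD 1: (0,0) -> (1,0) [heading=0, draw]
PD: pen down
FD 18: (1,0) -> (19,0) [heading=0, draw]
REPEAT 5 [
  -- iteration 1/5 --
  PU: pen up
  FD 14: (19,0) -> (33,0) [heading=0, move]
  RT 270: heading 0 -> 90
  -- iteration 2/5 --
  PU: pen up
  FD 14: (33,0) -> (33,14) [heading=90, move]
  RT 270: heading 90 -> 180
  -- iteration 3/5 --
  PU: pen up
  FD 14: (33,14) -> (19,14) [heading=180, move]
  RT 270: heading 180 -> 270
  -- iteration 4/5 --
  PU: pen up
  FD 14: (19,14) -> (19,0) [heading=270, move]
  RT 270: heading 270 -> 0
  -- iteration 5/5 --
  PU: pen up
  FD 14: (19,0) -> (33,0) [heading=0, move]
  RT 270: heading 0 -> 90
]
FD 1: (33,0) -> (33,1) [heading=90, move]
FD 6: (33,1) -> (33,7) [heading=90, move]
RT 270: heading 90 -> 180
Final: pos=(33,7), heading=180, 2 segment(s) drawn
Segments drawn: 2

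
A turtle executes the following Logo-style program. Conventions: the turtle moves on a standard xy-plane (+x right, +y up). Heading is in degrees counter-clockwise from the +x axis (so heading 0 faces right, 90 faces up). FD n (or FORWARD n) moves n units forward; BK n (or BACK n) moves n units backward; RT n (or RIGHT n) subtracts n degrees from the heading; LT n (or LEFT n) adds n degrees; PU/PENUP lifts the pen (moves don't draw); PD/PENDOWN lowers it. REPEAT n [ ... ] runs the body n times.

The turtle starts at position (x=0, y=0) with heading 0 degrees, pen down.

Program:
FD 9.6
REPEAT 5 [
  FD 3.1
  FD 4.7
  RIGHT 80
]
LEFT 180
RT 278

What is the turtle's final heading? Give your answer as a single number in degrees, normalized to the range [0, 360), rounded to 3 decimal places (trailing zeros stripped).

Answer: 222

Derivation:
Executing turtle program step by step:
Start: pos=(0,0), heading=0, pen down
FD 9.6: (0,0) -> (9.6,0) [heading=0, draw]
REPEAT 5 [
  -- iteration 1/5 --
  FD 3.1: (9.6,0) -> (12.7,0) [heading=0, draw]
  FD 4.7: (12.7,0) -> (17.4,0) [heading=0, draw]
  RT 80: heading 0 -> 280
  -- iteration 2/5 --
  FD 3.1: (17.4,0) -> (17.938,-3.053) [heading=280, draw]
  FD 4.7: (17.938,-3.053) -> (18.754,-7.682) [heading=280, draw]
  RT 80: heading 280 -> 200
  -- iteration 3/5 --
  FD 3.1: (18.754,-7.682) -> (15.841,-8.742) [heading=200, draw]
  FD 4.7: (15.841,-8.742) -> (11.425,-10.349) [heading=200, draw]
  RT 80: heading 200 -> 120
  -- iteration 4/5 --
  FD 3.1: (11.425,-10.349) -> (9.875,-7.665) [heading=120, draw]
  FD 4.7: (9.875,-7.665) -> (7.525,-3.594) [heading=120, draw]
  RT 80: heading 120 -> 40
  -- iteration 5/5 --
  FD 3.1: (7.525,-3.594) -> (9.9,-1.602) [heading=40, draw]
  FD 4.7: (9.9,-1.602) -> (13.5,1.419) [heading=40, draw]
  RT 80: heading 40 -> 320
]
LT 180: heading 320 -> 140
RT 278: heading 140 -> 222
Final: pos=(13.5,1.419), heading=222, 11 segment(s) drawn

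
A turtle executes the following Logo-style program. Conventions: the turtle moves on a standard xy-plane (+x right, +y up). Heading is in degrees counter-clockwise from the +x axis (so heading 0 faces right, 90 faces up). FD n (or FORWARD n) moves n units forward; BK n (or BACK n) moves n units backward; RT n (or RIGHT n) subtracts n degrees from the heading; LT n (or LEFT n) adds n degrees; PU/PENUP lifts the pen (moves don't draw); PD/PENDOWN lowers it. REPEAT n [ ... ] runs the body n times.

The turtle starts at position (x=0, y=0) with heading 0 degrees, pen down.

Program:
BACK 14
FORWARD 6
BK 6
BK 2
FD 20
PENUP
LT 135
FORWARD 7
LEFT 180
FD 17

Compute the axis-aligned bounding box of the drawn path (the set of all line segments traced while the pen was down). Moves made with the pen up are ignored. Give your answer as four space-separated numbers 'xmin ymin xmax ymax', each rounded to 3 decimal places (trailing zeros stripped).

Executing turtle program step by step:
Start: pos=(0,0), heading=0, pen down
BK 14: (0,0) -> (-14,0) [heading=0, draw]
FD 6: (-14,0) -> (-8,0) [heading=0, draw]
BK 6: (-8,0) -> (-14,0) [heading=0, draw]
BK 2: (-14,0) -> (-16,0) [heading=0, draw]
FD 20: (-16,0) -> (4,0) [heading=0, draw]
PU: pen up
LT 135: heading 0 -> 135
FD 7: (4,0) -> (-0.95,4.95) [heading=135, move]
LT 180: heading 135 -> 315
FD 17: (-0.95,4.95) -> (11.071,-7.071) [heading=315, move]
Final: pos=(11.071,-7.071), heading=315, 5 segment(s) drawn

Segment endpoints: x in {-16, -14, -8, 0, 4}, y in {0}
xmin=-16, ymin=0, xmax=4, ymax=0

Answer: -16 0 4 0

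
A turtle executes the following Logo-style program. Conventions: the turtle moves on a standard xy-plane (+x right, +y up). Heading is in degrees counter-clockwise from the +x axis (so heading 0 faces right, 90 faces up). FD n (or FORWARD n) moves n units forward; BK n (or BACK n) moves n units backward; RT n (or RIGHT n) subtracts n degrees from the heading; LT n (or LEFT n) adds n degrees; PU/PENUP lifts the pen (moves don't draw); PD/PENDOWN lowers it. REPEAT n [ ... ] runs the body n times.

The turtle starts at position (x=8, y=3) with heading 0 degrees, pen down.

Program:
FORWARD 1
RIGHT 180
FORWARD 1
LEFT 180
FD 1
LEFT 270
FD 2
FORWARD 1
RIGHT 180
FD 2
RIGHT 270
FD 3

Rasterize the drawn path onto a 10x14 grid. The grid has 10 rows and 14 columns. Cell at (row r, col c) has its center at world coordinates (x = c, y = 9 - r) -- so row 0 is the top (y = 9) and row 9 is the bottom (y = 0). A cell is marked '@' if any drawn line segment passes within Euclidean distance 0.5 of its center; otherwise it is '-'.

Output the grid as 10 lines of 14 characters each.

Answer: --------------
--------------
--------------
--------------
--------------
--------------
--------@@----
------@@@@----
---------@----
---------@----

Derivation:
Segment 0: (8,3) -> (9,3)
Segment 1: (9,3) -> (8,3)
Segment 2: (8,3) -> (9,3)
Segment 3: (9,3) -> (9,1)
Segment 4: (9,1) -> (9,0)
Segment 5: (9,0) -> (9,2)
Segment 6: (9,2) -> (6,2)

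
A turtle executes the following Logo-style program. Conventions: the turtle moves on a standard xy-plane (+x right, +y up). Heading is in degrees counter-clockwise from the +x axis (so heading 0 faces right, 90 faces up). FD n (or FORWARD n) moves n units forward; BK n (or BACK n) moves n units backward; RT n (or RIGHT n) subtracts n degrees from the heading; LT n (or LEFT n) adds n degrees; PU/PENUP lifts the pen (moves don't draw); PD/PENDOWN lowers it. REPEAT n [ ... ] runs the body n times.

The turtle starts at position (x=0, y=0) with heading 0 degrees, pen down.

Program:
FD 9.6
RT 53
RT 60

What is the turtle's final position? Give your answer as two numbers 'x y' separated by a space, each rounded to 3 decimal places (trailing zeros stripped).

Executing turtle program step by step:
Start: pos=(0,0), heading=0, pen down
FD 9.6: (0,0) -> (9.6,0) [heading=0, draw]
RT 53: heading 0 -> 307
RT 60: heading 307 -> 247
Final: pos=(9.6,0), heading=247, 1 segment(s) drawn

Answer: 9.6 0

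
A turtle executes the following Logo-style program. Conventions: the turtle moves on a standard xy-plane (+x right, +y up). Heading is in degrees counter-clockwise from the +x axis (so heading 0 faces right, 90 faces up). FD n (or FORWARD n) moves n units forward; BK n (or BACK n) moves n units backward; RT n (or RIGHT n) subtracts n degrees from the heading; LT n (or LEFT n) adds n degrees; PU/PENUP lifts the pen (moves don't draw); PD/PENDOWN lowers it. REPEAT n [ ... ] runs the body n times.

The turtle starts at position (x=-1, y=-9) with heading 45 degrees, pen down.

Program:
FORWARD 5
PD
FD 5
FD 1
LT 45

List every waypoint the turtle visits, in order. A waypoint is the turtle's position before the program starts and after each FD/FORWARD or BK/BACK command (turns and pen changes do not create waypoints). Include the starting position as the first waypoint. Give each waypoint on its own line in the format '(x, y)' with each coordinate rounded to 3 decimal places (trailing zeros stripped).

Executing turtle program step by step:
Start: pos=(-1,-9), heading=45, pen down
FD 5: (-1,-9) -> (2.536,-5.464) [heading=45, draw]
PD: pen down
FD 5: (2.536,-5.464) -> (6.071,-1.929) [heading=45, draw]
FD 1: (6.071,-1.929) -> (6.778,-1.222) [heading=45, draw]
LT 45: heading 45 -> 90
Final: pos=(6.778,-1.222), heading=90, 3 segment(s) drawn
Waypoints (4 total):
(-1, -9)
(2.536, -5.464)
(6.071, -1.929)
(6.778, -1.222)

Answer: (-1, -9)
(2.536, -5.464)
(6.071, -1.929)
(6.778, -1.222)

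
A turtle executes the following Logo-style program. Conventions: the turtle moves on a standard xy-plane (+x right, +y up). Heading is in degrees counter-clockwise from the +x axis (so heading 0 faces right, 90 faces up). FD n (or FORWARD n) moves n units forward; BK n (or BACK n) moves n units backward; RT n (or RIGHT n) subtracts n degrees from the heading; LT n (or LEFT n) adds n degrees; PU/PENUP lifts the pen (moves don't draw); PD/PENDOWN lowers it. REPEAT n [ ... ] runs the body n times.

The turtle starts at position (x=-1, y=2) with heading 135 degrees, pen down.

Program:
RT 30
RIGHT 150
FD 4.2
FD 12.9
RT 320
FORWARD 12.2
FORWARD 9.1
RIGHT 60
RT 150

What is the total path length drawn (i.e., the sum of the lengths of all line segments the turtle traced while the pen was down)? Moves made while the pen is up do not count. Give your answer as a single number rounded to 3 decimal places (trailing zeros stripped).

Executing turtle program step by step:
Start: pos=(-1,2), heading=135, pen down
RT 30: heading 135 -> 105
RT 150: heading 105 -> 315
FD 4.2: (-1,2) -> (1.97,-0.97) [heading=315, draw]
FD 12.9: (1.97,-0.97) -> (11.092,-10.092) [heading=315, draw]
RT 320: heading 315 -> 355
FD 12.2: (11.092,-10.092) -> (23.245,-11.155) [heading=355, draw]
FD 9.1: (23.245,-11.155) -> (32.31,-11.948) [heading=355, draw]
RT 60: heading 355 -> 295
RT 150: heading 295 -> 145
Final: pos=(32.31,-11.948), heading=145, 4 segment(s) drawn

Segment lengths:
  seg 1: (-1,2) -> (1.97,-0.97), length = 4.2
  seg 2: (1.97,-0.97) -> (11.092,-10.092), length = 12.9
  seg 3: (11.092,-10.092) -> (23.245,-11.155), length = 12.2
  seg 4: (23.245,-11.155) -> (32.31,-11.948), length = 9.1
Total = 38.4

Answer: 38.4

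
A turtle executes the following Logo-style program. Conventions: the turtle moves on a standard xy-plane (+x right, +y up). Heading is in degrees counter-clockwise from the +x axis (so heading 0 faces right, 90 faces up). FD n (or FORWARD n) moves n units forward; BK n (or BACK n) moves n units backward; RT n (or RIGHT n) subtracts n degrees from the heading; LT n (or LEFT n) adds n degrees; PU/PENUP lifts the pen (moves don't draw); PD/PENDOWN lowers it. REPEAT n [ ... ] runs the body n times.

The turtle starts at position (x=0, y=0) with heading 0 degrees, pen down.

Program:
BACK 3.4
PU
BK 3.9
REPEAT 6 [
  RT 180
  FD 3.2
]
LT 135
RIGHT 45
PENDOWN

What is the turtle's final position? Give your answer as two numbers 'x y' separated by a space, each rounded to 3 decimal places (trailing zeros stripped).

Executing turtle program step by step:
Start: pos=(0,0), heading=0, pen down
BK 3.4: (0,0) -> (-3.4,0) [heading=0, draw]
PU: pen up
BK 3.9: (-3.4,0) -> (-7.3,0) [heading=0, move]
REPEAT 6 [
  -- iteration 1/6 --
  RT 180: heading 0 -> 180
  FD 3.2: (-7.3,0) -> (-10.5,0) [heading=180, move]
  -- iteration 2/6 --
  RT 180: heading 180 -> 0
  FD 3.2: (-10.5,0) -> (-7.3,0) [heading=0, move]
  -- iteration 3/6 --
  RT 180: heading 0 -> 180
  FD 3.2: (-7.3,0) -> (-10.5,0) [heading=180, move]
  -- iteration 4/6 --
  RT 180: heading 180 -> 0
  FD 3.2: (-10.5,0) -> (-7.3,0) [heading=0, move]
  -- iteration 5/6 --
  RT 180: heading 0 -> 180
  FD 3.2: (-7.3,0) -> (-10.5,0) [heading=180, move]
  -- iteration 6/6 --
  RT 180: heading 180 -> 0
  FD 3.2: (-10.5,0) -> (-7.3,0) [heading=0, move]
]
LT 135: heading 0 -> 135
RT 45: heading 135 -> 90
PD: pen down
Final: pos=(-7.3,0), heading=90, 1 segment(s) drawn

Answer: -7.3 0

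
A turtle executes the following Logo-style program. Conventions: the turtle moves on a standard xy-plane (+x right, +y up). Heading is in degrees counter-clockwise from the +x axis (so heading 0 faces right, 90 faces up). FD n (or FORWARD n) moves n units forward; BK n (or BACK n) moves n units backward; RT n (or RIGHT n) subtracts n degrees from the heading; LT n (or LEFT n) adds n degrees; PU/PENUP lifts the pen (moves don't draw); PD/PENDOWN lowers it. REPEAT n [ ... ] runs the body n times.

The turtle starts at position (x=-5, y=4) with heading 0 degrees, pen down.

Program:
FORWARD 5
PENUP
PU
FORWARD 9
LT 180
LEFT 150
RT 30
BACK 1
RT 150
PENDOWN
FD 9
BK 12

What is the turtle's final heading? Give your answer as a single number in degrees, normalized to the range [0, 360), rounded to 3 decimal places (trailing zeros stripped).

Executing turtle program step by step:
Start: pos=(-5,4), heading=0, pen down
FD 5: (-5,4) -> (0,4) [heading=0, draw]
PU: pen up
PU: pen up
FD 9: (0,4) -> (9,4) [heading=0, move]
LT 180: heading 0 -> 180
LT 150: heading 180 -> 330
RT 30: heading 330 -> 300
BK 1: (9,4) -> (8.5,4.866) [heading=300, move]
RT 150: heading 300 -> 150
PD: pen down
FD 9: (8.5,4.866) -> (0.706,9.366) [heading=150, draw]
BK 12: (0.706,9.366) -> (11.098,3.366) [heading=150, draw]
Final: pos=(11.098,3.366), heading=150, 3 segment(s) drawn

Answer: 150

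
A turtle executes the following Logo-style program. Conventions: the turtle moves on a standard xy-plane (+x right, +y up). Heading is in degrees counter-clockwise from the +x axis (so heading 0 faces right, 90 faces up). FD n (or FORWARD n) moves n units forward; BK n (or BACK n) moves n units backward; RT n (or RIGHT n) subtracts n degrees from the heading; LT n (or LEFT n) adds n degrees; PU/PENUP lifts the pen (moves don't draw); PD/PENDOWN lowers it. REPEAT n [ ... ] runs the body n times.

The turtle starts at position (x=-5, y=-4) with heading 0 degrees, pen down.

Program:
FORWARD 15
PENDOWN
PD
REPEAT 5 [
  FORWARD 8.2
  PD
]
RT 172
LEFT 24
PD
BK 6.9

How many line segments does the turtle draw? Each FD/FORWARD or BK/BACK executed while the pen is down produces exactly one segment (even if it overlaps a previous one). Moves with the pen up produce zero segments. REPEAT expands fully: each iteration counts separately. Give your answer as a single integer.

Answer: 7

Derivation:
Executing turtle program step by step:
Start: pos=(-5,-4), heading=0, pen down
FD 15: (-5,-4) -> (10,-4) [heading=0, draw]
PD: pen down
PD: pen down
REPEAT 5 [
  -- iteration 1/5 --
  FD 8.2: (10,-4) -> (18.2,-4) [heading=0, draw]
  PD: pen down
  -- iteration 2/5 --
  FD 8.2: (18.2,-4) -> (26.4,-4) [heading=0, draw]
  PD: pen down
  -- iteration 3/5 --
  FD 8.2: (26.4,-4) -> (34.6,-4) [heading=0, draw]
  PD: pen down
  -- iteration 4/5 --
  FD 8.2: (34.6,-4) -> (42.8,-4) [heading=0, draw]
  PD: pen down
  -- iteration 5/5 --
  FD 8.2: (42.8,-4) -> (51,-4) [heading=0, draw]
  PD: pen down
]
RT 172: heading 0 -> 188
LT 24: heading 188 -> 212
PD: pen down
BK 6.9: (51,-4) -> (56.852,-0.344) [heading=212, draw]
Final: pos=(56.852,-0.344), heading=212, 7 segment(s) drawn
Segments drawn: 7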